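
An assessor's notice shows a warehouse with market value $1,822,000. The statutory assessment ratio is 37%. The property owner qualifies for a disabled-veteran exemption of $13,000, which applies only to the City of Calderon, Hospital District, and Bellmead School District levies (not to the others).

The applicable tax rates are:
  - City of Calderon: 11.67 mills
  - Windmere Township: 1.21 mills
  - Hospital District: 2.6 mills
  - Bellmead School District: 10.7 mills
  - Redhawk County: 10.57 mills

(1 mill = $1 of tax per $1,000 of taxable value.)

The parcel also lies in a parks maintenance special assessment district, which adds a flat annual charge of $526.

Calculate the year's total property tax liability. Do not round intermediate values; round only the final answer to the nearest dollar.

$24,976

Assessed value = $1,822,000 × 0.37 = $674,140
City of Calderon: ($674,140 − $13,000) × 0.01167 = $661,140 × 0.01167 = $7,715.5038
Windmere Township: $674,140 × 0.00121 = $815.7094
Hospital District: ($674,140 − $13,000) × 0.0026 = $661,140 × 0.0026 = $1,718.964
Bellmead School District: ($674,140 − $13,000) × 0.0107 = $661,140 × 0.0107 = $7,074.198
Redhawk County: $674,140 × 0.01057 = $7,125.6598
Levies subtotal = $24,450.035
Total = $24,450.035 + $526 = $24,976.035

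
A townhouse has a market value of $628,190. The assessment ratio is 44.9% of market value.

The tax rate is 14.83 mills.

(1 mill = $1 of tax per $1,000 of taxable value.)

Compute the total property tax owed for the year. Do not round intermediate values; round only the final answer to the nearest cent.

$4,182.91

Assessed value = $628,190 × 0.449 = $282,057.31
Tax = $282,057.31 × 0.01483 = $4,182.9099073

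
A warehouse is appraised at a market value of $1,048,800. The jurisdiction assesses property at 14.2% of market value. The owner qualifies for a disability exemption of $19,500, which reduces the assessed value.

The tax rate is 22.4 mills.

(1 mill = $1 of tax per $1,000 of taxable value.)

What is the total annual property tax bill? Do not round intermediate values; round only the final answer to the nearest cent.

$2,899.22

Assessed value = $1,048,800 × 0.142 = $148,929.6
Taxable value = $148,929.6 − $19,500 = $129,429.6
Tax = $129,429.6 × 0.0224 = $2,899.22304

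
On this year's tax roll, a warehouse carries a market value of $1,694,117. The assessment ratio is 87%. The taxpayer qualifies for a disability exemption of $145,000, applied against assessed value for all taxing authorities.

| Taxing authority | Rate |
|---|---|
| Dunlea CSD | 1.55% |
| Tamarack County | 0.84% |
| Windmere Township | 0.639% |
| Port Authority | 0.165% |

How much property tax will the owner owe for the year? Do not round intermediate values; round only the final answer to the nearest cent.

$42,444.48

Assessed value = $1,694,117 × 0.87 = $1,473,881.79
Taxable value = $1,473,881.79 − $145,000 = $1,328,881.79
Dunlea CSD: $1,328,881.79 × 0.0155 = $20,597.667745
Tamarack County: $1,328,881.79 × 0.0084 = $11,162.607036
Windmere Township: $1,328,881.79 × 0.00639 = $8,491.5546381
Port Authority: $1,328,881.79 × 0.00165 = $2,192.6549535
Total = $20,597.667745 + $11,162.607036 + $8,491.5546381 + $2,192.6549535 = $42,444.4843726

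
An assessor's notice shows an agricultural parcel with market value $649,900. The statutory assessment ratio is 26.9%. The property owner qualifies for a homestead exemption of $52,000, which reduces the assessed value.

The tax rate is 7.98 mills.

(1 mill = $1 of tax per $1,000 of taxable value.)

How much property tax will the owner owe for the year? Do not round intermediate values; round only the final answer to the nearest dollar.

$980

Assessed value = $649,900 × 0.269 = $174,823.1
Taxable value = $174,823.1 − $52,000 = $122,823.1
Tax = $122,823.1 × 0.00798 = $980.128338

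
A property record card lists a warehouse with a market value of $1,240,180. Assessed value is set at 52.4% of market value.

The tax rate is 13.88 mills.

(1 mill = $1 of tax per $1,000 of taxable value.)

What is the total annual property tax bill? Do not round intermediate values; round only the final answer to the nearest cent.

$9,019.98

Assessed value = $1,240,180 × 0.524 = $649,854.32
Tax = $649,854.32 × 0.01388 = $9,019.9779616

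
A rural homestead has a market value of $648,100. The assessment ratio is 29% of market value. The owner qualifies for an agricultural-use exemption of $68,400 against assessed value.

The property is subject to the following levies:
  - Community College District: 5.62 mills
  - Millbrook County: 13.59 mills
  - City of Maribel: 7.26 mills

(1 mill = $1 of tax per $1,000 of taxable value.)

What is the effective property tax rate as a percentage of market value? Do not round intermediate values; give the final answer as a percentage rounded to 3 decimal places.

0.488%

Assessed value = $648,100 × 0.29 = $187,949
Taxable value = $187,949 − $68,400 = $119,549
Community College District: $119,549 × 0.00562 = $671.86538
Millbrook County: $119,549 × 0.01359 = $1,624.67091
City of Maribel: $119,549 × 0.00726 = $867.92574
Total tax = $3,164.46203
Effective rate = $3,164.46203 ÷ $648,100 = 0.488% of market value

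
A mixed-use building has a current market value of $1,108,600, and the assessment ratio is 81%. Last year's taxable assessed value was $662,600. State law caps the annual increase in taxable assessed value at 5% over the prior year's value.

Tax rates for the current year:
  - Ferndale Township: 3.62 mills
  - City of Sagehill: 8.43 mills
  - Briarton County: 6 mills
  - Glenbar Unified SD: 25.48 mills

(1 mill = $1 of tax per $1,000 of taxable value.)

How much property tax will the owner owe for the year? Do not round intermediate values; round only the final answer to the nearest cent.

Uncapped assessed value = $1,108,600 × 0.81 = $897,966
Cap limit = $662,600 × 1.05 = $695,730
Taxable assessed value = min($897,966, $695,730) = $695,730 (cap binds)
Ferndale Township: $695,730 × 0.00362 = $2,518.5426
City of Sagehill: $695,730 × 0.00843 = $5,865.0039
Briarton County: $695,730 × 0.006 = $4,174.38
Glenbar Unified SD: $695,730 × 0.02548 = $17,727.2004
Total = $30,285.1269

$30,285.13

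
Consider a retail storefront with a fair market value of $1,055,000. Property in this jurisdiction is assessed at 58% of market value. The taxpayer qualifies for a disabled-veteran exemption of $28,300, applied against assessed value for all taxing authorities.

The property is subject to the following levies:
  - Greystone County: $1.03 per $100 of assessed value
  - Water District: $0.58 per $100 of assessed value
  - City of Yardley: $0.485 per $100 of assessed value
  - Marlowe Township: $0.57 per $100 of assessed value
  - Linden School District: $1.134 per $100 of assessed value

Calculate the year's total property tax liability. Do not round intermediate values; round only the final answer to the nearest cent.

Assessed value = $1,055,000 × 0.58 = $611,900
Taxable value = $611,900 − $28,300 = $583,600
Greystone County: $583,600 × 0.0103 = $6,011.08
Water District: $583,600 × 0.0058 = $3,384.88
City of Yardley: $583,600 × 0.00485 = $2,830.46
Marlowe Township: $583,600 × 0.0057 = $3,326.52
Linden School District: $583,600 × 0.01134 = $6,618.024
Total = $6,011.08 + $3,384.88 + $2,830.46 + $3,326.52 + $6,618.024 = $22,170.964

$22,170.96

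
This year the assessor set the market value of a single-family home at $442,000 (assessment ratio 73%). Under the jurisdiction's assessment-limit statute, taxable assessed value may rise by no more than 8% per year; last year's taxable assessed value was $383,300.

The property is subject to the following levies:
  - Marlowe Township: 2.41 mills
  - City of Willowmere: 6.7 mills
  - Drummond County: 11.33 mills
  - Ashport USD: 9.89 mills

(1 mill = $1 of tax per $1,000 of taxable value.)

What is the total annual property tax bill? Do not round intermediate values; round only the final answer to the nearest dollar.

Uncapped assessed value = $442,000 × 0.73 = $322,660
Cap limit = $383,300 × 1.08 = $413,964
Taxable assessed value = min($322,660, $413,964) = $322,660 (cap does not bind)
Marlowe Township: $322,660 × 0.00241 = $777.6106
City of Willowmere: $322,660 × 0.0067 = $2,161.822
Drummond County: $322,660 × 0.01133 = $3,655.7378
Ashport USD: $322,660 × 0.00989 = $3,191.1074
Total = $9,786.2778

$9,786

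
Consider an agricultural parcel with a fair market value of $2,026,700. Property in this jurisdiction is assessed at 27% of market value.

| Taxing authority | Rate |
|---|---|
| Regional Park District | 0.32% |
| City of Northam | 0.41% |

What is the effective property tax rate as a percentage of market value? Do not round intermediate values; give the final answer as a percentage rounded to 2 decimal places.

0.20%

Assessed value = $2,026,700 × 0.27 = $547,209
Regional Park District: $547,209 × 0.0032 = $1,751.0688
City of Northam: $547,209 × 0.0041 = $2,243.5569
Total tax = $3,994.6257
Effective rate = $3,994.6257 ÷ $2,026,700 = 0.20% of market value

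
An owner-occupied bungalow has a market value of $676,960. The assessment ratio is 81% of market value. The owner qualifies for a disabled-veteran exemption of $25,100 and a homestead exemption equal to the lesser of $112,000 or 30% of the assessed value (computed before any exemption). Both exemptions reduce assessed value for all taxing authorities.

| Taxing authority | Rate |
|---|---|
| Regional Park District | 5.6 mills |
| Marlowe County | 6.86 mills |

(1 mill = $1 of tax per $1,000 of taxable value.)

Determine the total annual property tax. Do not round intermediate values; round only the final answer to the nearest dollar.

Assessed value = $676,960 × 0.81 = $548,337.6
Homestead exemption = min($112,000, 30% × $548,337.6) = min($112,000, $164,501.28) = $112,000 (dollar cap binds)
Taxable value = $548,337.6 − $25,100 − $112,000 = $411,237.6
Regional Park District: $411,237.6 × 0.0056 = $2,302.93056
Marlowe County: $411,237.6 × 0.00686 = $2,821.089936
Total = $5,124.020496

$5,124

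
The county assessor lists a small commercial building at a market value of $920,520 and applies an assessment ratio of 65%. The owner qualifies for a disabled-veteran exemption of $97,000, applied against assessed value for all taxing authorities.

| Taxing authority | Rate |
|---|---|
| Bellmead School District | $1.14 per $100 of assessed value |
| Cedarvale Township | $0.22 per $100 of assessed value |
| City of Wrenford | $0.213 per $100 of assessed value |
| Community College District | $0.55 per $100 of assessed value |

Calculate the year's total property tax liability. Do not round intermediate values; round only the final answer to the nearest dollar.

$10,643

Assessed value = $920,520 × 0.65 = $598,338
Taxable value = $598,338 − $97,000 = $501,338
Bellmead School District: $501,338 × 0.0114 = $5,715.2532
Cedarvale Township: $501,338 × 0.0022 = $1,102.9436
City of Wrenford: $501,338 × 0.00213 = $1,067.84994
Community College District: $501,338 × 0.0055 = $2,757.359
Total = $5,715.2532 + $1,102.9436 + $1,067.84994 + $2,757.359 = $10,643.40574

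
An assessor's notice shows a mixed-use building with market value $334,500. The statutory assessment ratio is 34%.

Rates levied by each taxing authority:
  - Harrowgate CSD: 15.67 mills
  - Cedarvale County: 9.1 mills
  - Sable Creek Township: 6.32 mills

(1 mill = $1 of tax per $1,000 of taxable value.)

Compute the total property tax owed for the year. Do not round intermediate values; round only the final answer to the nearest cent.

Assessed value = $334,500 × 0.34 = $113,730
Harrowgate CSD: $113,730 × 0.01567 = $1,782.1491
Cedarvale County: $113,730 × 0.0091 = $1,034.943
Sable Creek Township: $113,730 × 0.00632 = $718.7736
Total = $1,782.1491 + $1,034.943 + $718.7736 = $3,535.8657

$3,535.87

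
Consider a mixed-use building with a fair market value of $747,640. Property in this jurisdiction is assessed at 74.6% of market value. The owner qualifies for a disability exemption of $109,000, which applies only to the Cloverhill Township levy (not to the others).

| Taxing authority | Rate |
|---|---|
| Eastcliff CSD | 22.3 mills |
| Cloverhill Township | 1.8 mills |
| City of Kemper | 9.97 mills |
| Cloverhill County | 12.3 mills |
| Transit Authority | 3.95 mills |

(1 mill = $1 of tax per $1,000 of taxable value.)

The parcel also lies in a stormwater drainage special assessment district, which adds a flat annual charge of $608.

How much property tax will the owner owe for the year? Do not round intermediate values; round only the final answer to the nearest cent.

Assessed value = $747,640 × 0.746 = $557,739.44
Eastcliff CSD: $557,739.44 × 0.0223 = $12,437.589512
Cloverhill Township: ($557,739.44 − $109,000) × 0.0018 = $448,739.44 × 0.0018 = $807.730992
City of Kemper: $557,739.44 × 0.00997 = $5,560.6622168
Cloverhill County: $557,739.44 × 0.0123 = $6,860.195112
Transit Authority: $557,739.44 × 0.00395 = $2,203.070788
Levies subtotal = $27,869.2486208
Total = $27,869.2486208 + $608 = $28,477.2486208

$28,477.25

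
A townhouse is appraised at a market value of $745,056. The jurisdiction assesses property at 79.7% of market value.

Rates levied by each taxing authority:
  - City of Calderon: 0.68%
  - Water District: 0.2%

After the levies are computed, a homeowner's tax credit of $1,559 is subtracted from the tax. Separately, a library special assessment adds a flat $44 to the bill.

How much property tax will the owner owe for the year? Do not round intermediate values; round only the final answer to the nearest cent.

$3,710.52

Assessed value = $745,056 × 0.797 = $593,809.632
City of Calderon: $593,809.632 × 0.0068 = $4,037.9054976
Water District: $593,809.632 × 0.002 = $1,187.619264
Levies subtotal = $5,225.5247616
After credit = $5,225.5247616 − $1,559 = $3,666.5247616
Total = $3,666.5247616 + $44 = $3,710.5247616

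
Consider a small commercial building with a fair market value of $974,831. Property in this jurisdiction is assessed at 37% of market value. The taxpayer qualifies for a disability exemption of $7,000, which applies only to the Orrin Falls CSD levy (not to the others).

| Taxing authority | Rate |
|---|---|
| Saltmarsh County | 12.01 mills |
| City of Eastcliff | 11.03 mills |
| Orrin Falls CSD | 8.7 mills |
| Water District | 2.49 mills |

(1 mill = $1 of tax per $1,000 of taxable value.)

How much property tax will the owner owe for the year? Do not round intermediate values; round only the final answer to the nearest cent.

Assessed value = $974,831 × 0.37 = $360,687.47
Saltmarsh County: $360,687.47 × 0.01201 = $4,331.8565147
City of Eastcliff: $360,687.47 × 0.01103 = $3,978.3827941
Orrin Falls CSD: ($360,687.47 − $7,000) × 0.0087 = $353,687.47 × 0.0087 = $3,077.080989
Water District: $360,687.47 × 0.00249 = $898.1118003
Total = $12,285.4320981

$12,285.43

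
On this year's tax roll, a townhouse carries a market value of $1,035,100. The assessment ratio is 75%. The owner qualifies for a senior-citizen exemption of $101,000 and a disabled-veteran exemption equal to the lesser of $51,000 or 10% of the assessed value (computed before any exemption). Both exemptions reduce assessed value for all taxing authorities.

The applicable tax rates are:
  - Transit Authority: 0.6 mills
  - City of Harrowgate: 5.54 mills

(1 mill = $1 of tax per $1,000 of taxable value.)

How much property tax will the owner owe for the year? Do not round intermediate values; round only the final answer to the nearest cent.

Assessed value = $1,035,100 × 0.75 = $776,325
Disabled-veteran exemption = min($51,000, 10% × $776,325) = min($51,000, $77,632.5) = $51,000 (dollar cap binds)
Taxable value = $776,325 − $101,000 − $51,000 = $624,325
Transit Authority: $624,325 × 0.0006 = $374.595
City of Harrowgate: $624,325 × 0.00554 = $3,458.7605
Total = $3,833.3555

$3,833.36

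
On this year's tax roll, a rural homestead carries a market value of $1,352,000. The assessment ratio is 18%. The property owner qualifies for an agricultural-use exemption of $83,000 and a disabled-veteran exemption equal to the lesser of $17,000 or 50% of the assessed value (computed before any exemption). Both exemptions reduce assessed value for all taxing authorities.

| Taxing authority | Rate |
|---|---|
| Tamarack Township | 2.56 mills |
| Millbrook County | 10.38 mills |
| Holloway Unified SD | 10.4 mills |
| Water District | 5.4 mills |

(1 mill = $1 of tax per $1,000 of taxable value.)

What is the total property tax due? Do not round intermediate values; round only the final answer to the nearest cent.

$4,120.17

Assessed value = $1,352,000 × 0.18 = $243,360
Disabled-veteran exemption = min($17,000, 50% × $243,360) = min($17,000, $121,680) = $17,000 (dollar cap binds)
Taxable value = $243,360 − $83,000 − $17,000 = $143,360
Tamarack Township: $143,360 × 0.00256 = $367.0016
Millbrook County: $143,360 × 0.01038 = $1,488.0768
Holloway Unified SD: $143,360 × 0.0104 = $1,490.944
Water District: $143,360 × 0.0054 = $774.144
Total = $4,120.1664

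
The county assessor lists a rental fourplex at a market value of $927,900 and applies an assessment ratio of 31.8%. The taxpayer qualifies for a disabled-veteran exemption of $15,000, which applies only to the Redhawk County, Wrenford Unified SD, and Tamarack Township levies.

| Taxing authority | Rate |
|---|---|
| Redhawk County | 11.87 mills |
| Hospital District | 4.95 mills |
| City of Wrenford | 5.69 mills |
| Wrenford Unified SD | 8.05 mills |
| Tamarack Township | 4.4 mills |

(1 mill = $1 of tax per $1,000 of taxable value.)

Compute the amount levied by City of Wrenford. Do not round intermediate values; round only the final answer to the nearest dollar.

$1,679

Assessed value = $927,900 × 0.318 = $295,072.2
City of Wrenford taxable value = $295,072.2 (exemption does not apply)
City of Wrenford levy = $295,072.2 × 0.00569 = $1,678.960818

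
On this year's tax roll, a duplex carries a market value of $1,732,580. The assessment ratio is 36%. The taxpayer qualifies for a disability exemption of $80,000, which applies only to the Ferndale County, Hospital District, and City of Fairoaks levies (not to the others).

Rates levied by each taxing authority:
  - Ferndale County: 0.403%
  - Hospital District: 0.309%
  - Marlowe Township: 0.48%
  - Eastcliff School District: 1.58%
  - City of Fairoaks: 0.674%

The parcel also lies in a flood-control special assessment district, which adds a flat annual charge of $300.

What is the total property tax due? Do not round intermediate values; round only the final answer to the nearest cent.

$20,684.89

Assessed value = $1,732,580 × 0.36 = $623,728.8
Ferndale County: ($623,728.8 − $80,000) × 0.00403 = $543,728.8 × 0.00403 = $2,191.227064
Hospital District: ($623,728.8 − $80,000) × 0.00309 = $543,728.8 × 0.00309 = $1,680.121992
Marlowe Township: $623,728.8 × 0.0048 = $2,993.89824
Eastcliff School District: $623,728.8 × 0.0158 = $9,854.91504
City of Fairoaks: ($623,728.8 − $80,000) × 0.00674 = $543,728.8 × 0.00674 = $3,664.732112
Levies subtotal = $20,384.894448
Total = $20,384.894448 + $300 = $20,684.894448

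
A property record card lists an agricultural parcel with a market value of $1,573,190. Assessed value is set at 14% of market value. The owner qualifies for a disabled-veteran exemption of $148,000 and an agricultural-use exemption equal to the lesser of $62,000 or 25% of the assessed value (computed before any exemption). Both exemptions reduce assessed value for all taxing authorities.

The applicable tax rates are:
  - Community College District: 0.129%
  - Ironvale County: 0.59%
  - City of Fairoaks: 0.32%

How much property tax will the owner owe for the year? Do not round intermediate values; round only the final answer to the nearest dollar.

Assessed value = $1,573,190 × 0.14 = $220,246.6
Agricultural-use exemption = min($62,000, 25% × $220,246.6) = min($62,000, $55,061.65) = $55,061.65 (percentage binds)
Taxable value = $220,246.6 − $148,000 − $55,061.65 = $17,184.95
Community College District: $17,184.95 × 0.00129 = $22.1685855
Ironvale County: $17,184.95 × 0.0059 = $101.391205
City of Fairoaks: $17,184.95 × 0.0032 = $54.99184
Total = $178.5516305

$179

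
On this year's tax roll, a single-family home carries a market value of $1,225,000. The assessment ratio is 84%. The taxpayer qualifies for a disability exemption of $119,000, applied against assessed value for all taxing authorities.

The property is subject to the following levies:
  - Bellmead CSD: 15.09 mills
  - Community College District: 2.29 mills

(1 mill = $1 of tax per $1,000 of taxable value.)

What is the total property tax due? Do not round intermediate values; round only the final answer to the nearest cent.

Assessed value = $1,225,000 × 0.84 = $1,029,000
Taxable value = $1,029,000 − $119,000 = $910,000
Bellmead CSD: $910,000 × 0.01509 = $13,731.9
Community College District: $910,000 × 0.00229 = $2,083.9
Total = $13,731.9 + $2,083.9 = $15,815.8

$15,815.80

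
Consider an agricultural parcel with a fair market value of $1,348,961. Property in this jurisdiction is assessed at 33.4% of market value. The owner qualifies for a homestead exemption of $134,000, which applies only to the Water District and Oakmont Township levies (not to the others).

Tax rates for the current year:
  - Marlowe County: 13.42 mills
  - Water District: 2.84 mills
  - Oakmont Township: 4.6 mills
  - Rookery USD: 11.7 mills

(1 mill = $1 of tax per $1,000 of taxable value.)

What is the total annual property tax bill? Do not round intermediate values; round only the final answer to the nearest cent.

Assessed value = $1,348,961 × 0.334 = $450,552.974
Marlowe County: $450,552.974 × 0.01342 = $6,046.42091108
Water District: ($450,552.974 − $134,000) × 0.00284 = $316,552.974 × 0.00284 = $899.01044616
Oakmont Township: ($450,552.974 − $134,000) × 0.0046 = $316,552.974 × 0.0046 = $1,456.1436804
Rookery USD: $450,552.974 × 0.0117 = $5,271.4697958
Total = $13,673.04483344

$13,673.04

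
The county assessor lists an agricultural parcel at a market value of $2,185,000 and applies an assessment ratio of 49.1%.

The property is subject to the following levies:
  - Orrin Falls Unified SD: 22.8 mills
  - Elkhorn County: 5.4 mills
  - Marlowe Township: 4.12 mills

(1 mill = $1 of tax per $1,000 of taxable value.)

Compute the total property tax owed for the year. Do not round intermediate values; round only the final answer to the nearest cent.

$34,674.03

Assessed value = $2,185,000 × 0.491 = $1,072,835
Orrin Falls Unified SD: $1,072,835 × 0.0228 = $24,460.638
Elkhorn County: $1,072,835 × 0.0054 = $5,793.309
Marlowe Township: $1,072,835 × 0.00412 = $4,420.0802
Total = $24,460.638 + $5,793.309 + $4,420.0802 = $34,674.0272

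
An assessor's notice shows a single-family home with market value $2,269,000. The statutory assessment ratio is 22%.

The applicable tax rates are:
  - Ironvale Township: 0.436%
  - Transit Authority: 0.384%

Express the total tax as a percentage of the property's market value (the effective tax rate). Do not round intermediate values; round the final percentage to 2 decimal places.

0.18%

Assessed value = $2,269,000 × 0.22 = $499,180
Ironvale Township: $499,180 × 0.00436 = $2,176.4248
Transit Authority: $499,180 × 0.00384 = $1,916.8512
Total tax = $4,093.276
Effective rate = $4,093.276 ÷ $2,269,000 = 0.18% of market value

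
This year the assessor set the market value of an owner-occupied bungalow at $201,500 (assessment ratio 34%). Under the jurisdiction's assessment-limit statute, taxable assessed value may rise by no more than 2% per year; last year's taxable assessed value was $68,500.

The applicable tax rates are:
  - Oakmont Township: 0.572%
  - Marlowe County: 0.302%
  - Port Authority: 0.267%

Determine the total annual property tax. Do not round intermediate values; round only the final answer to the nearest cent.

Uncapped assessed value = $201,500 × 0.34 = $68,510
Cap limit = $68,500 × 1.02 = $69,870
Taxable assessed value = min($68,510, $69,870) = $68,510 (cap does not bind)
Oakmont Township: $68,510 × 0.00572 = $391.8772
Marlowe County: $68,510 × 0.00302 = $206.9002
Port Authority: $68,510 × 0.00267 = $182.9217
Total = $781.6991

$781.70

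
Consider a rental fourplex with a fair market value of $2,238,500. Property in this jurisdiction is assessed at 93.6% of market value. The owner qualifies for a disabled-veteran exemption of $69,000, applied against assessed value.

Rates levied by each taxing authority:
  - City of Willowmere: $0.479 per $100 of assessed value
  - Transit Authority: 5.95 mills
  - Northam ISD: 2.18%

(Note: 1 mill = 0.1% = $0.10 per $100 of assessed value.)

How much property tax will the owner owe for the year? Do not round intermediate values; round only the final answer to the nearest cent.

Assessed value = $2,238,500 × 0.936 = $2,095,236
Taxable value = $2,095,236 − $69,000 = $2,026,236
City of Willowmere: $2,026,236 × 0.00479 = $9,705.67044
Transit Authority: $2,026,236 × 0.00595 = $12,056.1042
Northam ISD: $2,026,236 × 0.0218 = $44,171.9448
Total = $65,933.71944

$65,933.72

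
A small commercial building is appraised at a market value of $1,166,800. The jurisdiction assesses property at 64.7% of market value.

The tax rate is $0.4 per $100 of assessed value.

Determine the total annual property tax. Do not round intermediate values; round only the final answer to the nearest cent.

$3,019.68

Assessed value = $1,166,800 × 0.647 = $754,919.6
Tax = $754,919.6 × 0.004 = $3,019.6784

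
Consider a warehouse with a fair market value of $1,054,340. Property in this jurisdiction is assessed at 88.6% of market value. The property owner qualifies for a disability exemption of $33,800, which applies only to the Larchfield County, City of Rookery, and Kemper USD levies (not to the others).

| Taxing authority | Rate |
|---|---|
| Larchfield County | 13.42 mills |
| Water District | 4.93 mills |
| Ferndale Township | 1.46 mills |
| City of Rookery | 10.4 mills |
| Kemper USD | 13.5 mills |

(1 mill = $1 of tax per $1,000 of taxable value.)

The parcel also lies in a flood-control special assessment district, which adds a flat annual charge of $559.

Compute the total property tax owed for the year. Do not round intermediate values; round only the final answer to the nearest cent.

Assessed value = $1,054,340 × 0.886 = $934,145.24
Larchfield County: ($934,145.24 − $33,800) × 0.01342 = $900,345.24 × 0.01342 = $12,082.6331208
Water District: $934,145.24 × 0.00493 = $4,605.3360332
Ferndale Township: $934,145.24 × 0.00146 = $1,363.8520504
City of Rookery: ($934,145.24 − $33,800) × 0.0104 = $900,345.24 × 0.0104 = $9,363.590496
Kemper USD: ($934,145.24 − $33,800) × 0.0135 = $900,345.24 × 0.0135 = $12,154.66074
Levies subtotal = $39,570.0724404
Total = $39,570.0724404 + $559 = $40,129.0724404

$40,129.07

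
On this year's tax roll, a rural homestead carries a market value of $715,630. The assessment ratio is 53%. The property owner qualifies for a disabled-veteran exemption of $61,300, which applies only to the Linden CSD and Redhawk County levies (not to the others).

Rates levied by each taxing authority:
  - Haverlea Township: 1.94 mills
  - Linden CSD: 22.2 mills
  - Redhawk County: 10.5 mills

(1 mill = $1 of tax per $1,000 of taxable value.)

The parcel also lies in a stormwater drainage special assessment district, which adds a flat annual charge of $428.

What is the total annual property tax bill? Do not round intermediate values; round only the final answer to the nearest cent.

Assessed value = $715,630 × 0.53 = $379,283.9
Haverlea Township: $379,283.9 × 0.00194 = $735.810766
Linden CSD: ($379,283.9 − $61,300) × 0.0222 = $317,983.9 × 0.0222 = $7,059.24258
Redhawk County: ($379,283.9 − $61,300) × 0.0105 = $317,983.9 × 0.0105 = $3,338.83095
Levies subtotal = $11,133.884296
Total = $11,133.884296 + $428 = $11,561.884296

$11,561.88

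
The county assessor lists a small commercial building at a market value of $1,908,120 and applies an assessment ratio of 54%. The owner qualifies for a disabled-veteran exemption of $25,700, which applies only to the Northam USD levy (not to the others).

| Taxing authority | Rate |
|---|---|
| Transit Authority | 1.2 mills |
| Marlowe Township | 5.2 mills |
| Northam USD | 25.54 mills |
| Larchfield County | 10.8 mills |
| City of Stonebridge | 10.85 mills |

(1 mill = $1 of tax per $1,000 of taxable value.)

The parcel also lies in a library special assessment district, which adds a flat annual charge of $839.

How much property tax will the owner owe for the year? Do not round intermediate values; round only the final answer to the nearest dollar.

$55,401

Assessed value = $1,908,120 × 0.54 = $1,030,384.8
Transit Authority: $1,030,384.8 × 0.0012 = $1,236.46176
Marlowe Township: $1,030,384.8 × 0.0052 = $5,358.00096
Northam USD: ($1,030,384.8 − $25,700) × 0.02554 = $1,004,684.8 × 0.02554 = $25,659.649792
Larchfield County: $1,030,384.8 × 0.0108 = $11,128.15584
City of Stonebridge: $1,030,384.8 × 0.01085 = $11,179.67508
Levies subtotal = $54,561.943432
Total = $54,561.943432 + $839 = $55,400.943432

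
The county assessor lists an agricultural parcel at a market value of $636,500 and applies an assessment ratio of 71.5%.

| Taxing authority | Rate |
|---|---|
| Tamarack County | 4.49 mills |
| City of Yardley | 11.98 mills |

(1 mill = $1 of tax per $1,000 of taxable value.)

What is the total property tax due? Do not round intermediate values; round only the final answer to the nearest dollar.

Assessed value = $636,500 × 0.715 = $455,097.5
Tamarack County: $455,097.5 × 0.00449 = $2,043.387775
City of Yardley: $455,097.5 × 0.01198 = $5,452.06805
Total = $2,043.387775 + $5,452.06805 = $7,495.455825

$7,495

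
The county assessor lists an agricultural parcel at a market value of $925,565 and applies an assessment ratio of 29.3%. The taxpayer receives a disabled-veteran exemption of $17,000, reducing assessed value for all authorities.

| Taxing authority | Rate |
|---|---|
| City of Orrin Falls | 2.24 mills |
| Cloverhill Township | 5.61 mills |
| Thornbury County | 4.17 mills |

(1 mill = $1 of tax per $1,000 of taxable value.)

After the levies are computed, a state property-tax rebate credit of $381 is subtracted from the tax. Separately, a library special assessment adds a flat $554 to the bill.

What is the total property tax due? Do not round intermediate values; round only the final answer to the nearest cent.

$3,228.37

Assessed value = $925,565 × 0.293 = $271,190.545
Taxable value = $271,190.545 − $17,000 = $254,190.545
City of Orrin Falls: $254,190.545 × 0.00224 = $569.3868208
Cloverhill Township: $254,190.545 × 0.00561 = $1,426.00895745
Thornbury County: $254,190.545 × 0.00417 = $1,059.97457265
Levies subtotal = $3,055.3703509
After credit = $3,055.3703509 − $381 = $2,674.3703509
Total = $2,674.3703509 + $554 = $3,228.3703509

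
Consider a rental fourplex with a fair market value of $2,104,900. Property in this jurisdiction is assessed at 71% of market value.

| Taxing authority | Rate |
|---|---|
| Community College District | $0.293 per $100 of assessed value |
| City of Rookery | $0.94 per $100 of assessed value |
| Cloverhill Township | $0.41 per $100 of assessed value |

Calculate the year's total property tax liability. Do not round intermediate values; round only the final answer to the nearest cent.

$24,554.29

Assessed value = $2,104,900 × 0.71 = $1,494,479
Community College District: $1,494,479 × 0.00293 = $4,378.82347
City of Rookery: $1,494,479 × 0.0094 = $14,048.1026
Cloverhill Township: $1,494,479 × 0.0041 = $6,127.3639
Total = $4,378.82347 + $14,048.1026 + $6,127.3639 = $24,554.28997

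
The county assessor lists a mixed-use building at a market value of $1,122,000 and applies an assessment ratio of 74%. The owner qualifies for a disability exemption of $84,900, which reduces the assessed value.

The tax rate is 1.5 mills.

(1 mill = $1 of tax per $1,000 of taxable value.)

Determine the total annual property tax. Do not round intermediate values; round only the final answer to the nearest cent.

$1,118.07

Assessed value = $1,122,000 × 0.74 = $830,280
Taxable value = $830,280 − $84,900 = $745,380
Tax = $745,380 × 0.0015 = $1,118.07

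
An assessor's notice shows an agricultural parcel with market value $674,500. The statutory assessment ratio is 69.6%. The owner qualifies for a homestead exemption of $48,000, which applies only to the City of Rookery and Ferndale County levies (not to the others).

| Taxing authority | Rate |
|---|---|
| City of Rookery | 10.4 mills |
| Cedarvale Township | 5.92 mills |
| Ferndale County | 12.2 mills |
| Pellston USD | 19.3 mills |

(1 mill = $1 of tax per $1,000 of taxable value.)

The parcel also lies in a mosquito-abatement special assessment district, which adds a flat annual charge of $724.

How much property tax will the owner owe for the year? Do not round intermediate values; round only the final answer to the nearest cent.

Assessed value = $674,500 × 0.696 = $469,452
City of Rookery: ($469,452 − $48,000) × 0.0104 = $421,452 × 0.0104 = $4,383.1008
Cedarvale Township: $469,452 × 0.00592 = $2,779.15584
Ferndale County: ($469,452 − $48,000) × 0.0122 = $421,452 × 0.0122 = $5,141.7144
Pellston USD: $469,452 × 0.0193 = $9,060.4236
Levies subtotal = $21,364.39464
Total = $21,364.39464 + $724 = $22,088.39464

$22,088.39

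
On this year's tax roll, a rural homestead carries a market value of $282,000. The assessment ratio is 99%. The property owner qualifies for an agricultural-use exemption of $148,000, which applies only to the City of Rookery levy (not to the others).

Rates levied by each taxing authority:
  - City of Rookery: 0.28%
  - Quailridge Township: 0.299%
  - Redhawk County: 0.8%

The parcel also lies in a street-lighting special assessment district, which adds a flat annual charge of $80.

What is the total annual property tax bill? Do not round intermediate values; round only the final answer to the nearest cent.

$3,515.49

Assessed value = $282,000 × 0.99 = $279,180
City of Rookery: ($279,180 − $148,000) × 0.0028 = $131,180 × 0.0028 = $367.304
Quailridge Township: $279,180 × 0.00299 = $834.7482
Redhawk County: $279,180 × 0.008 = $2,233.44
Levies subtotal = $3,435.4922
Total = $3,435.4922 + $80 = $3,515.4922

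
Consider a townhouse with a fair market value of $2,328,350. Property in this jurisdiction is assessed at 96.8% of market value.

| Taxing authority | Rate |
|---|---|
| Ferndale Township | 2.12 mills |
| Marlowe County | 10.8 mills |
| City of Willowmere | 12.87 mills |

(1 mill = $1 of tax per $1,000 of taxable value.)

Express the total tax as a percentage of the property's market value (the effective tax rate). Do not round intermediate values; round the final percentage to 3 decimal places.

Assessed value = $2,328,350 × 0.968 = $2,253,842.8
Ferndale Township: $2,253,842.8 × 0.00212 = $4,778.146736
Marlowe County: $2,253,842.8 × 0.0108 = $24,341.50224
City of Willowmere: $2,253,842.8 × 0.01287 = $29,006.956836
Total tax = $58,126.605812
Effective rate = $58,126.605812 ÷ $2,328,350 = 2.496% of market value

2.496%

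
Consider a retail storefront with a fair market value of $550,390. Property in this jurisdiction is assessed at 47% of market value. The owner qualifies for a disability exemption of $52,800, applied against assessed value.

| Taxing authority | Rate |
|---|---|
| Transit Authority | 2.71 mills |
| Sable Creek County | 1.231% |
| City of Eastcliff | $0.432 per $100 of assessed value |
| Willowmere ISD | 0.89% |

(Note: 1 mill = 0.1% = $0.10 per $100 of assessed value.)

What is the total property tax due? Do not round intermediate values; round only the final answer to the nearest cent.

$5,814.14

Assessed value = $550,390 × 0.47 = $258,683.3
Taxable value = $258,683.3 − $52,800 = $205,883.3
Transit Authority: $205,883.3 × 0.00271 = $557.943743
Sable Creek County: $205,883.3 × 0.01231 = $2,534.423423
City of Eastcliff: $205,883.3 × 0.00432 = $889.415856
Willowmere ISD: $205,883.3 × 0.0089 = $1,832.36137
Total = $5,814.144392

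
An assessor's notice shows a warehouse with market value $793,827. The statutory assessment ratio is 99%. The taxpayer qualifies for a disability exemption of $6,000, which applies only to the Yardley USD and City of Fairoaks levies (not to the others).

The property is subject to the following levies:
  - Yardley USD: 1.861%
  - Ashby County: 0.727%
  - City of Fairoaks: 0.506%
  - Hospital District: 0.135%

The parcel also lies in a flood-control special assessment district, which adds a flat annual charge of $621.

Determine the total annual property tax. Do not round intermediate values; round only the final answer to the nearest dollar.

Assessed value = $793,827 × 0.99 = $785,888.73
Yardley USD: ($785,888.73 − $6,000) × 0.01861 = $779,888.73 × 0.01861 = $14,513.7292653
Ashby County: $785,888.73 × 0.00727 = $5,713.4110671
City of Fairoaks: ($785,888.73 − $6,000) × 0.00506 = $779,888.73 × 0.00506 = $3,946.2369738
Hospital District: $785,888.73 × 0.00135 = $1,060.9497855
Levies subtotal = $25,234.3270917
Total = $25,234.3270917 + $621 = $25,855.3270917

$25,855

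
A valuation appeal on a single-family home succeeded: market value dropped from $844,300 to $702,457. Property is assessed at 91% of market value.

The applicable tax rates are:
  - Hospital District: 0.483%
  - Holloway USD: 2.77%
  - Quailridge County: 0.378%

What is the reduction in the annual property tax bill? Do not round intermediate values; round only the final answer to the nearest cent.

Old assessed value = $844,300 × 0.91 = $768,313
New assessed value = $702,457 × 0.91 = $639,235.87
Combined rate = 0.00483 + 0.0277 + 0.00378 = 0.03631
Old tax = $768,313 × 0.03631 = $27,897.44503
New tax = $639,235.87 × 0.03631 = $23,210.6544397
Reduction = $27,897.44503 − $23,210.6544397 = $4,686.7905903

$4,686.79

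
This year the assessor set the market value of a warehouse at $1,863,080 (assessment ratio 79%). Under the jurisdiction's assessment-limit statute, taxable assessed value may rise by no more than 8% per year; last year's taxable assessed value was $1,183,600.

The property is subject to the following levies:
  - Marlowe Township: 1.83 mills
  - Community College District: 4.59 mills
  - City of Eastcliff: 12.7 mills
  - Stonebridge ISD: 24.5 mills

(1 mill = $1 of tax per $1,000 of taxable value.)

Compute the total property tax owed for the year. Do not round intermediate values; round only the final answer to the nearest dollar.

Uncapped assessed value = $1,863,080 × 0.79 = $1,471,833.2
Cap limit = $1,183,600 × 1.08 = $1,278,288
Taxable assessed value = min($1,471,833.2, $1,278,288) = $1,278,288 (cap binds)
Marlowe Township: $1,278,288 × 0.00183 = $2,339.26704
Community College District: $1,278,288 × 0.00459 = $5,867.34192
City of Eastcliff: $1,278,288 × 0.0127 = $16,234.2576
Stonebridge ISD: $1,278,288 × 0.0245 = $31,318.056
Total = $55,758.92256

$55,759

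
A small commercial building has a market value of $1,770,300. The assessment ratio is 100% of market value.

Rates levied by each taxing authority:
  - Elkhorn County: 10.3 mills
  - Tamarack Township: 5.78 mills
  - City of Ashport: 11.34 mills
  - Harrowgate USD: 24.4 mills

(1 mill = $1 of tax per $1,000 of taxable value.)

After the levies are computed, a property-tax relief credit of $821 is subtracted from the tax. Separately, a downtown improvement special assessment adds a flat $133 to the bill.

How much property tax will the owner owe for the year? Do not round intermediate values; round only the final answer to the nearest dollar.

Assessed value = $1,770,300 × 1 = $1,770,300
Elkhorn County: $1,770,300 × 0.0103 = $18,234.09
Tamarack Township: $1,770,300 × 0.00578 = $10,232.334
City of Ashport: $1,770,300 × 0.01134 = $20,075.202
Harrowgate USD: $1,770,300 × 0.0244 = $43,195.32
Levies subtotal = $91,736.946
After credit = $91,736.946 − $821 = $90,915.946
Total = $90,915.946 + $133 = $91,048.946

$91,049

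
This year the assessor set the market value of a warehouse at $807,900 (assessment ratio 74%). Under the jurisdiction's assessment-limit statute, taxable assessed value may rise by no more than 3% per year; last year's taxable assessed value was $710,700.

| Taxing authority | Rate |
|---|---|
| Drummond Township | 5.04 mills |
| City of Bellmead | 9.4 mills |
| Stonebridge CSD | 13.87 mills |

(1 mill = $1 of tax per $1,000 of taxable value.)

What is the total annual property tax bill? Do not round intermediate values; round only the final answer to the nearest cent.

$16,925.02

Uncapped assessed value = $807,900 × 0.74 = $597,846
Cap limit = $710,700 × 1.03 = $732,021
Taxable assessed value = min($597,846, $732,021) = $597,846 (cap does not bind)
Drummond Township: $597,846 × 0.00504 = $3,013.14384
City of Bellmead: $597,846 × 0.0094 = $5,619.7524
Stonebridge CSD: $597,846 × 0.01387 = $8,292.12402
Total = $16,925.02026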